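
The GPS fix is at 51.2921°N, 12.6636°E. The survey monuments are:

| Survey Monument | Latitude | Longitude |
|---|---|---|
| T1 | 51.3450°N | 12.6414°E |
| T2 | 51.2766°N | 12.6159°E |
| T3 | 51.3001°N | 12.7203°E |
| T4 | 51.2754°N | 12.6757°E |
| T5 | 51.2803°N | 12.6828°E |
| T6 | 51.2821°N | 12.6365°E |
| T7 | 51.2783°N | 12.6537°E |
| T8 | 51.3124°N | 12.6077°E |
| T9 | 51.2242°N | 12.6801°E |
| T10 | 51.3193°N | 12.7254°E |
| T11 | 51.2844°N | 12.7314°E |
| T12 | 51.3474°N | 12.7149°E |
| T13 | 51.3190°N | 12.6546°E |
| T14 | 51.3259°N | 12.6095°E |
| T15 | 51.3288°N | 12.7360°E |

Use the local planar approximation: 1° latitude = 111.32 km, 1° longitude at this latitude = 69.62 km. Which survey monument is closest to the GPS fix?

T7

Distances from 51.2921°N, 12.6636°E:
T1: √((0.0529·111.32)² + (-0.0222·69.62)²) = √(34.678295 + 2.388768) = 6.0883 km
T2: √((-0.0155·111.32)² + (-0.0477·69.62)²) = √(2.977212 + 11.028204) = 3.7424 km
T3: √((0.0080·111.32)² + (0.0567·69.62)²) = √(0.793097 + 15.582393) = 4.0467 km
T4: √((-0.0167·111.32)² + (0.0121·69.62)²) = √(3.456045 + 0.709641) = 2.0410 km
T5: √((-0.0118·111.32)² + (0.0192·69.62)²) = √(1.725482 + 1.786778) = 1.8741 km
T6: √((-0.0100·111.32)² + (-0.0271·69.62)²) = √(1.239214 + 3.559644) = 2.1906 km
T7: √((-0.0138·111.32)² + (-0.0099·69.62)²) = √(2.359960 + 0.475049) = 1.6837 km
T8: √((0.0203·111.32)² + (-0.0559·69.62)²) = √(5.106678 + 15.145780) = 4.5003 km
T9: √((-0.0679·111.32)² + (0.0165·69.62)²) = √(57.132857 + 1.319581) = 7.6454 km
T10: √((0.0272·111.32)² + (0.0618·69.62)²) = √(9.168203 + 18.511644) = 5.2612 km
T11: √((-0.0077·111.32)² + (0.0678·69.62)²) = √(0.734730 + 22.280628) = 4.7974 km
T12: √((0.0553·111.32)² + (0.0513·69.62)²) = √(37.896287 + 12.755655) = 7.1170 km
T13: √((0.0269·111.32)² + (-0.0090·69.62)²) = √(8.967078 + 0.392602) = 3.0594 km
T14: √((0.0338·111.32)² + (-0.0541·69.62)²) = √(14.157279 + 14.186085) = 5.3238 km
T15: √((0.0367·111.32)² + (0.0724·69.62)²) = √(16.690853 + 25.406519) = 6.4882 km
Minimum: T7 at 1.6837 km.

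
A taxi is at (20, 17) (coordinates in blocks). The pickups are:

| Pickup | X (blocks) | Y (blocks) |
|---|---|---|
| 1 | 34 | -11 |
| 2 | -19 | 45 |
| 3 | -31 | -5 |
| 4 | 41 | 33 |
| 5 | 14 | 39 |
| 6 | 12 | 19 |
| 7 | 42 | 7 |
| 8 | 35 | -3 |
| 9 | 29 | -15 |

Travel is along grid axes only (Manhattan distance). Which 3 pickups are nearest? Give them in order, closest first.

6, 5, 7

Distances from (20, 17):
1: |14| + |-28| = 14 + 28 = 42 blocks
2: |-39| + |28| = 39 + 28 = 67 blocks
3: |-51| + |-22| = 51 + 22 = 73 blocks
4: |21| + |16| = 21 + 16 = 37 blocks
5: |-6| + |22| = 6 + 22 = 28 blocks
6: |-8| + |2| = 8 + 2 = 10 blocks
7: |22| + |-10| = 22 + 10 = 32 blocks
8: |15| + |-20| = 15 + 20 = 35 blocks
9: |9| + |-32| = 9 + 32 = 41 blocks
Sorted: 6 (10 blocks) < 5 (28 blocks) < 7 (32 blocks) < 8 (35 blocks) < 4 (37 blocks) < …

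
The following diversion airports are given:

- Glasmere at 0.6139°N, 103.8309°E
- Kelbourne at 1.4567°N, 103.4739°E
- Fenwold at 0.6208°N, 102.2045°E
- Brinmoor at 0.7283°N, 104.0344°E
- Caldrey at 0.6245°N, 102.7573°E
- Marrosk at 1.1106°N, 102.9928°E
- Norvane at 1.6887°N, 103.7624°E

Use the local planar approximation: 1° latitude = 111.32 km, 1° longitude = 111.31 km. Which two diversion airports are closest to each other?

Glasmere and Brinmoor

Pairwise distances:
Glasmere–Kelbourne: 101.8890 km
Glasmere–Fenwold: 181.0362 km
Glasmere–Brinmoor: 25.9860 km
Glasmere–Caldrey: 119.5082 km
Glasmere–Marrosk: 108.4440 km
Glasmere–Norvane: 119.8894 km
Kelbourne–Fenwold: 169.1850 km
Kelbourne–Brinmoor: 102.3097 km
Kelbourne–Caldrey: 122.2484 km
Kelbourne–Marrosk: 65.9707 km
Kelbourne–Norvane: 41.2097 km
Fenwold–Brinmoor: 204.0374 km
Fenwold–Caldrey: 61.5335 km
Fenwold–Marrosk: 103.3065 km
Fenwold–Norvane: 210.2453 km
Brinmoor–Caldrey: 142.6229 km
Brinmoor–Marrosk: 123.5045 km
Brinmoor–Norvane: 111.1160 km
Caldrey–Marrosk: 60.1276 km
Caldrey–Norvane: 162.9447 km
Marrosk–Norvane: 107.1438 km
Closest pair: Glasmere–Brinmoor at 25.9860 km.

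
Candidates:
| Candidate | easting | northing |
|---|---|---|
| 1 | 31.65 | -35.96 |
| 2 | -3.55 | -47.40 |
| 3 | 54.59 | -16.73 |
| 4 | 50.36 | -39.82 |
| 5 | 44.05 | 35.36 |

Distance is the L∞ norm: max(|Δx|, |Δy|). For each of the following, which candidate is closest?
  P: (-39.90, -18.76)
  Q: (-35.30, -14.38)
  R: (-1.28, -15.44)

P→2; Q→2; R→2

P at (-39.90, -18.76):
  1: 71.55
  2: 36.35
  3: 94.49
  4: 90.26
  5: 83.95
  → nearest: 2 (36.35)
Q at (-35.30, -14.38):
  1: 66.95
  2: 33.02
  3: 89.89
  4: 85.66
  5: 79.35
  → nearest: 2 (33.02)
R at (-1.28, -15.44):
  1: 32.93
  2: 31.96
  3: 55.87
  4: 51.64
  5: 50.80
  → nearest: 2 (31.96)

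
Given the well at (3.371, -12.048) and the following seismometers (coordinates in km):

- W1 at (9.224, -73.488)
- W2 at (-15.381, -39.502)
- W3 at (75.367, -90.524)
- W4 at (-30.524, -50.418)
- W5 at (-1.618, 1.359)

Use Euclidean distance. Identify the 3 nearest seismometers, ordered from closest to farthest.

Distances from (3.371, -12.048):
W1: √((5.853)² + (-61.440)²) = √(34.25761 + 3774.87360) = 61.718 km
W2: √((-18.752)² + (-27.454)²) = √(351.63750 + 753.72212) = 33.247 km
W3: √((71.996)² + (-78.476)²) = √(5183.42402 + 6158.48258) = 106.498 km
W4: √((-33.895)² + (-38.370)²) = √(1148.87103 + 1472.25690) = 51.197 km
W5: √((-4.989)² + (13.407)²) = √(24.89012 + 179.74765) = 14.305 km
Sorted: W5 (14.305 km) < W2 (33.247 km) < W4 (51.197 km) < W1 (61.718 km) < W3 (106.498 km)

W5, W2, W4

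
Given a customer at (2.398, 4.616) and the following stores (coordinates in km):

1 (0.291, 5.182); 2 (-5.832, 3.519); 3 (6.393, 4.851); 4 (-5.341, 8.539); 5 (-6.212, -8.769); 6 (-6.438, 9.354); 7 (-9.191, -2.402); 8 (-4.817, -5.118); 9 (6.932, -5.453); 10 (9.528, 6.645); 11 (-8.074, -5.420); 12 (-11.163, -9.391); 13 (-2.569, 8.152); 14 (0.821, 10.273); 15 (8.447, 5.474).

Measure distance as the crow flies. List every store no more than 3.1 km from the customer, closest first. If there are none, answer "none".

Distances from (2.398, 4.616):
1: 2.182 km
2: 8.303 km
3: 4.002 km
4: 8.677 km
5: 15.915 km
6: 10.026 km
7: 13.548 km
8: 12.116 km
9: 11.043 km
10: 7.413 km
11: 14.505 km
12: 19.496 km
13: 6.097 km
14: 5.873 km
15: 6.110 km
Threshold 3.1 km: 1 (2.182 km) is within range.

1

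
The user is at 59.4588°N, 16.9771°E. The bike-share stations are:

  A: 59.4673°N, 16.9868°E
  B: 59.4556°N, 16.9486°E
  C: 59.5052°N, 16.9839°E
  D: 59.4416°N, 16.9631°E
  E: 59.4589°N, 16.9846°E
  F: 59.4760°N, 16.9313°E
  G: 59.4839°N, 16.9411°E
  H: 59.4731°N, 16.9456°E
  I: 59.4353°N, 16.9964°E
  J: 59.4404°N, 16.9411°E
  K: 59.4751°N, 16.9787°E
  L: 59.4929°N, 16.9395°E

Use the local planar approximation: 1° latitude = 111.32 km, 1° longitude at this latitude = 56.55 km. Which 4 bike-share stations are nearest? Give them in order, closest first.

E, A, B, K

Distances from 59.4588°N, 16.9771°E:
A: 1.0937 km
B: 1.6506 km
C: 5.1795 km
D: 2.0719 km
E: 0.4243 km
F: 3.2209 km
G: 3.4571 km
H: 2.3890 km
I: 2.8346 km
J: 2.8879 km
K: 1.8168 km
L: 4.3510 km
Sorted: E (0.4243 km) < A (1.0937 km) < B (1.6506 km) < K (1.8168 km) < D (2.0719 km) < H (2.3890 km) < …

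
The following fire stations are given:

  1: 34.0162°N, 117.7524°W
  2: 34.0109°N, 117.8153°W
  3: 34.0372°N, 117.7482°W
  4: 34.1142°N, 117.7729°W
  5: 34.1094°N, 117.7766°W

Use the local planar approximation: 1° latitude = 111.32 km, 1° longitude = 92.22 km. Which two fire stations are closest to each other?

4 and 5

Pairwise distances:
1–2: 5.8306 km
1–3: 2.3696 km
1–4: 11.0720 km
1–5: 10.6123 km
2–3: 6.8456 km
2–4: 12.1460 km
2–5: 11.5312 km
3–4: 8.8691 km
3–5: 8.4533 km
4–5: 0.6340 km
Closest pair: 4–5 at 0.6340 km.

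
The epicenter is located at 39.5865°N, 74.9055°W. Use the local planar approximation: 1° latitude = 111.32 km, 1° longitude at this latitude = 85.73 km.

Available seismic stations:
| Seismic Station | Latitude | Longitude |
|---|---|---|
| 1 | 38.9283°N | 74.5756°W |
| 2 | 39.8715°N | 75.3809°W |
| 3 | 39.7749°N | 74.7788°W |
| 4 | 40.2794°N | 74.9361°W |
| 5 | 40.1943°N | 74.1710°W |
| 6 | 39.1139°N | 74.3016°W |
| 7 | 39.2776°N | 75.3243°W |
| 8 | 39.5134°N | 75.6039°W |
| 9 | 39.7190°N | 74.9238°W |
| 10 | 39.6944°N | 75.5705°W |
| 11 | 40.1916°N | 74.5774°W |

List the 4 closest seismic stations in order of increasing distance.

Distances from 39.5865°N, 74.9055°W:
1: √((-0.6582·111.32)² + (0.3299·85.73)²) = √(5368.613650 + 799.890021) = 78.5398 km
2: √((0.2850·111.32)² + (-0.4754·85.73)²) = √(1006.551766 + 1661.054960) = 51.6489 km
3: √((0.1884·111.32)² + (0.1267·85.73)²) = √(439.853642 + 117.982848) = 23.6186 km
4: √((0.6929·111.32)² + (-0.0306·85.73)²) = √(5949.596568 + 6.881902) = 77.1782 km
5: √((0.6078·111.32)² + (0.7345·85.73)²) = √(4577.915655 + 3965.055291) = 92.4282 km
6: √((-0.4726·111.32)² + (0.6039·85.73)²) = √(2767.794423 + 2680.375914) = 73.8117 km
7: √((-0.3089·111.32)² + (-0.4188·85.73)²) = √(1182.448438 + 1289.077397) = 49.7144 km
8: √((-0.0731·111.32)² + (-0.6984·85.73)²) = √(66.218776 + 3584.875758) = 60.4243 km
9: √((0.1325·111.32)² + (-0.0183·85.73)²) = √(217.559550 + 2.461319) = 14.8331 km
10: √((0.1079·111.32)² + (-0.6650·85.73)²) = √(144.274403 + 3250.191409) = 58.2620 km
11: √((0.6051·111.32)² + (0.3281·85.73)²) = √(4537.333495 + 791.185115) = 72.9967 km
Sorted: 9 (14.8331 km) < 3 (23.6186 km) < 7 (49.7144 km) < 2 (51.6489 km) < 10 (58.2620 km) < 8 (60.4243 km) < …

9, 3, 7, 2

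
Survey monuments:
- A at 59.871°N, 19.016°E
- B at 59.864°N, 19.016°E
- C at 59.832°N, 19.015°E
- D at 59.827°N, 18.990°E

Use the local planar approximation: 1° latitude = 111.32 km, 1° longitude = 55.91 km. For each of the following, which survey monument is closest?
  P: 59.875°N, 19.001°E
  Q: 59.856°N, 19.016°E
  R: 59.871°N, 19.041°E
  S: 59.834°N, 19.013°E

P at 59.875°N, 19.001°E:
  A: 0.950 km
  B: 1.484 km
  C: 4.850 km
  D: 5.379 km
  → nearest: A (0.950 km)
Q at 59.856°N, 19.016°E:
  A: 1.670 km
  B: 0.891 km
  C: 2.672 km
  D: 3.540 km
  → nearest: B (0.891 km)
R at 59.871°N, 19.041°E:
  A: 1.398 km
  B: 1.600 km
  C: 4.578 km
  D: 5.668 km
  → nearest: A (1.398 km)
S at 59.834°N, 19.013°E:
  A: 4.122 km
  B: 3.344 km
  C: 0.249 km
  D: 1.504 km
  → nearest: C (0.249 km)

P→A; Q→B; R→A; S→C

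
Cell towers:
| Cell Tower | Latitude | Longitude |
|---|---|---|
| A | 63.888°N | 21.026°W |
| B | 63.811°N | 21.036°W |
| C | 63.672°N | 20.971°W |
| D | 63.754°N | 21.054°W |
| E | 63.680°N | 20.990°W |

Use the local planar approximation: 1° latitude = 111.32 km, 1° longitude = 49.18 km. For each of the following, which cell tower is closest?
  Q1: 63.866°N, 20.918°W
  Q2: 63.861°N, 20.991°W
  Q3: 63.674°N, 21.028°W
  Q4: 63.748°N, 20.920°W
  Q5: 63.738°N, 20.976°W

Q1 at 63.866°N, 20.918°W:
  A: √((0.022·111.32)² + (-0.108·49.18)²) = √(5.99780 + 28.21139) = 5.849 km
  B: √((-0.055·111.32)² + (-0.118·49.18)²) = √(37.48623 + 33.67759) = 8.436 km
  C: √((-0.194·111.32)² + (-0.053·49.18)²) = √(466.39067 + 6.79405) = 21.753 km
  D: √((-0.112·111.32)² + (-0.136·49.18)²) = √(155.44703 + 44.73576) = 14.149 km
  E: √((-0.186·111.32)² + (-0.072·49.18)²) = √(428.71856 + 12.53840) = 21.006 km
  → nearest: A (5.849 km)
Q2 at 63.861°N, 20.991°W:
  A: √((0.027·111.32)² + (-0.035·49.18)²) = √(9.03387 + 2.96287) = 3.464 km
  B: √((-0.050·111.32)² + (-0.045·49.18)²) = √(30.98036 + 4.89781) = 5.990 km
  C: √((-0.189·111.32)² + (0.020·49.18)²) = √(442.65972 + 0.96747) = 21.062 km
  D: √((-0.107·111.32)² + (-0.063·49.18)²) = √(141.87764 + 9.59971) = 12.308 km
  E: √((-0.181·111.32)² + (0.001·49.18)²) = √(405.97898 + 0.00242) = 20.149 km
  → nearest: A (3.464 km)
Q3 at 63.674°N, 21.028°W:
  A: √((0.214·111.32)² + (0.002·49.18)²) = √(567.51055 + 0.00967) = 23.823 km
  B: √((0.137·111.32)² + (-0.008·49.18)²) = √(232.58812 + 0.15480) = 15.256 km
  C: √((-0.002·111.32)² + (0.057·49.18)²) = √(0.04957 + 7.85827) = 2.812 km
  D: √((0.080·111.32)² + (-0.026·49.18)²) = √(79.30971 + 1.63502) = 8.997 km
  E: √((0.006·111.32)² + (0.038·49.18)²) = √(0.44612 + 3.49256) = 1.985 km
  → nearest: E (1.985 km)
Q4 at 63.748°N, 20.920°W:
  A: √((0.140·111.32)² + (-0.106·49.18)²) = √(242.88599 + 27.17620) = 16.434 km
  B: √((0.063·111.32)² + (-0.116·49.18)²) = √(49.18441 + 32.54566) = 9.040 km
  C: √((-0.076·111.32)² + (-0.051·49.18)²) = √(71.57701 + 6.29097) = 8.824 km
  D: √((0.006·111.32)² + (-0.134·49.18)²) = √(0.44612 + 43.42968) = 6.624 km
  E: √((-0.068·111.32)² + (-0.070·49.18)²) = √(57.30127 + 11.85149) = 8.316 km
  → nearest: D (6.624 km)
Q5 at 63.738°N, 20.976°W:
  A: √((0.150·111.32)² + (-0.050·49.18)²) = √(278.82320 + 6.04668) = 16.878 km
  B: √((0.073·111.32)² + (-0.060·49.18)²) = √(66.03773 + 8.70722) = 8.646 km
  C: √((-0.066·111.32)² + (0.005·49.18)²) = √(53.98017 + 0.06047) = 7.351 km
  D: √((0.016·111.32)² + (-0.078·49.18)²) = √(3.17239 + 14.71520) = 4.229 km
  E: √((-0.058·111.32)² + (-0.014·49.18)²) = √(41.68717 + 0.47406) = 6.493 km
  → nearest: D (4.229 km)

Q1→A; Q2→A; Q3→E; Q4→D; Q5→D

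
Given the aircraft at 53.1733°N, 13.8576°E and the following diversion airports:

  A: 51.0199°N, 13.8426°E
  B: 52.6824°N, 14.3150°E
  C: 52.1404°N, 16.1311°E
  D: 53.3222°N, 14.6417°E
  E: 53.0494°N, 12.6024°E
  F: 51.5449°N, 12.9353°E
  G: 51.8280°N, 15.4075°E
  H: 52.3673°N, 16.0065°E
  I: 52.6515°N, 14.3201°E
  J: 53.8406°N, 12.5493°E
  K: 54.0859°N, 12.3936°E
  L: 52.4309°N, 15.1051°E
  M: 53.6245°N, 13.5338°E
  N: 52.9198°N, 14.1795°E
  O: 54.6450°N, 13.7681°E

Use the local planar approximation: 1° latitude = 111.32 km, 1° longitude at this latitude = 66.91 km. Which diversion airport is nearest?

N

Distances from 53.1733°N, 13.8576°E:
A: 239.7186 km
B: 62.6334 km
C: 190.6867 km
D: 55.0203 km
E: 85.1104 km
F: 191.4898 km
G: 182.1598 km
H: 169.4813 km
I: 65.8158 km
J: 114.8088 km
K: 141.1243 km
L: 117.4619 km
M: 54.7010 km
N: 35.5000 km
O: 163.9391 km
Minimum: N at 35.5000 km.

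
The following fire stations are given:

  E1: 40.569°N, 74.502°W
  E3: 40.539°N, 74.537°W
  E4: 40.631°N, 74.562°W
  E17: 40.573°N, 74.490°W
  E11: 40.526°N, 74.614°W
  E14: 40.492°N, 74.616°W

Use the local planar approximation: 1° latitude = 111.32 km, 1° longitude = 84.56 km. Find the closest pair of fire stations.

Pairwise distances:
E1–E3: 4.462 km
E1–E4: 8.566 km
E1–E17: 1.108 km
E1–E11: 10.612 km
E1–E14: 12.900 km
E3–E4: 10.457 km
E3–E17: 5.488 km
E3–E11: 6.670 km
E3–E14: 8.485 km
E4–E17: 8.874 km
E4–E11: 12.488 km
E4–E14: 16.133 km
E17–E11: 11.718 km
E17–E14: 13.958 km
E11–E14: 3.789 km
Closest pair: E1–E17 at 1.108 km.

E1 and E17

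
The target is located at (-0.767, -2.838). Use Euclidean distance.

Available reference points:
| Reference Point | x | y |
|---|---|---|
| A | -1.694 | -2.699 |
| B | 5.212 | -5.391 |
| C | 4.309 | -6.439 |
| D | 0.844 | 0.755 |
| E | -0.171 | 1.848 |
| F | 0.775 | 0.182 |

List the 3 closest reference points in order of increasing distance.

A, F, D

Distances from (-0.767, -2.838):
A: 0.937
B: 6.501
C: 6.224
D: 3.938
E: 4.724
F: 3.391
Sorted: A (0.937) < F (3.391) < D (3.938) < E (4.724) < C (6.224) < …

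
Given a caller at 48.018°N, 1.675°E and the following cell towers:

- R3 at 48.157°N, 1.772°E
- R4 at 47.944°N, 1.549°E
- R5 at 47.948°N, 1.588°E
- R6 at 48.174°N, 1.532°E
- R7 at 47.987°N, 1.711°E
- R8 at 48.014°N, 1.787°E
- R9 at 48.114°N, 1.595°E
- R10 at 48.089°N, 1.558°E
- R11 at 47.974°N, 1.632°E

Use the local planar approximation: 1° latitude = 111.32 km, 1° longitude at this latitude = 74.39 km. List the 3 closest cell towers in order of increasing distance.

R7, R11, R8

Distances from 48.018°N, 1.675°E:
R3: 17.073 km
R4: 12.479 km
R5: 10.130 km
R6: 20.365 km
R7: 4.368 km
R8: 8.344 km
R9: 12.232 km
R10: 11.757 km
R11: 5.850 km
Sorted: R7 (4.368 km) < R11 (5.850 km) < R8 (8.344 km) < R5 (10.130 km) < R10 (11.757 km) < …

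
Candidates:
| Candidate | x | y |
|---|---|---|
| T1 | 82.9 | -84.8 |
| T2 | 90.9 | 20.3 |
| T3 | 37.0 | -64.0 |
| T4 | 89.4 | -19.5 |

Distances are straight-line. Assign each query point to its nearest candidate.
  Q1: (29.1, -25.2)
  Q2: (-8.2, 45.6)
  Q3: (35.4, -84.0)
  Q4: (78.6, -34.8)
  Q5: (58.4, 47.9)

Q1→T3; Q2→T2; Q3→T3; Q4→T4; Q5→T2

Q1 at (29.1, -25.2):
  T1: 80.3
  T2: 76.7
  T3: 39.6
  T4: 60.6
  → nearest: T3 (39.6)
Q2 at (-8.2, 45.6):
  T1: 159.1
  T2: 102.3
  T3: 118.6
  T4: 117.3
  → nearest: T2 (102.3)
Q3 at (35.4, -84.0):
  T1: 47.5
  T2: 118.1
  T3: 20.1
  T4: 84.1
  → nearest: T3 (20.1)
Q4 at (78.6, -34.8):
  T1: 50.2
  T2: 56.5
  T3: 50.8
  T4: 18.7
  → nearest: T4 (18.7)
Q5 at (58.4, 47.9):
  T1: 134.9
  T2: 42.6
  T3: 113.9
  T4: 74.2
  → nearest: T2 (42.6)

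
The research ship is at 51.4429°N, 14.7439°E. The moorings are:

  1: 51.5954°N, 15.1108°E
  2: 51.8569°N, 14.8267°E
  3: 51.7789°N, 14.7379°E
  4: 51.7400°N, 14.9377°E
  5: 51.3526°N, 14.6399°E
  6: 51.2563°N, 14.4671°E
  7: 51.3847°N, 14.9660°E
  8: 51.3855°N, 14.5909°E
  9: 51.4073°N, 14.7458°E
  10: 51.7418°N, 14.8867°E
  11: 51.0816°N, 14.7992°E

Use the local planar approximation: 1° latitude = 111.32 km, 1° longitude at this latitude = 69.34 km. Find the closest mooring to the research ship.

9

Distances from 51.4429°N, 14.7439°E:
1: √((0.1525·111.32)² + (0.3669·69.34)²) = √(288.194762 + 647.236645) = 30.5848 km
2: √((0.4140·111.32)² + (0.0828·69.34)²) = √(2123.963639 + 32.963123) = 46.4427 km
3: √((0.3360·111.32)² + (-0.0060·69.34)²) = √(1399.023308 + 0.173089) = 37.4058 km
4: √((0.2971·111.32)² + (0.1938·69.34)²) = √(1093.834706 + 180.582317) = 35.6990 km
5: √((-0.0903·111.32)² + (-0.1040·69.34)²) = √(101.046644 + 52.003713) = 12.3714 km
6: √((-0.1866·111.32)² + (-0.2768·69.34)²) = √(431.488946 + 368.383226) = 28.2820 km
7: √((-0.0582·111.32)² + (0.2221·69.34)²) = √(41.975160 + 237.172751) = 16.7077 km
8: √((-0.0574·111.32)² + (-0.1530·69.34)²) = √(40.829135 + 112.551305) = 12.3847 km
9: √((-0.0356·111.32)² + (0.0019·69.34)²) = √(15.705306 + 0.017357) = 3.9652 km
10: √((0.2989·111.32)² + (0.1428·69.34)²) = √(1107.128997 + 98.044693) = 34.7156 km
11: √((-0.3613·111.32)² + (0.0553·69.34)²) = √(1617.641643 + 14.703406) = 40.4023 km
Minimum: 9 at 3.9652 km.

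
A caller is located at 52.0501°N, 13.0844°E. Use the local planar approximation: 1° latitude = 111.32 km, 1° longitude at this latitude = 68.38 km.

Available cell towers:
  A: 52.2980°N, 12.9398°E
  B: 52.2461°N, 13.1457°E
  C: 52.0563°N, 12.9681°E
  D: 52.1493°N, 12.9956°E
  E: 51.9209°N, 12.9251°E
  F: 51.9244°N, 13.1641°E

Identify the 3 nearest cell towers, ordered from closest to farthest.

C, D, F

Distances from 52.0501°N, 13.0844°E:
A: √((0.2479·111.32)² + (-0.1446·68.38)²) = √(761.551800 + 97.767561) = 29.3141 km
B: √((0.1960·111.32)² + (0.0613·68.38)²) = √(476.056542 + 17.570299) = 22.2177 km
C: √((0.0062·111.32)² + (-0.1163·68.38)²) = √(0.476354 + 63.243751) = 7.9825 km
D: √((0.0992·111.32)² + (-0.0888·68.38)²) = √(121.946612 + 36.870933) = 12.6023 km
E: √((-0.1292·111.32)² + (-0.1593·68.38)²) = √(206.857572 + 118.656011) = 18.0420 km
F: √((-0.1257·111.32)² + (0.0797·68.38)²) = √(195.801922 + 29.701257) = 15.0168 km
Sorted: C (7.9825 km) < D (12.6023 km) < F (15.0168 km) < E (18.0420 km) < B (22.2177 km) < …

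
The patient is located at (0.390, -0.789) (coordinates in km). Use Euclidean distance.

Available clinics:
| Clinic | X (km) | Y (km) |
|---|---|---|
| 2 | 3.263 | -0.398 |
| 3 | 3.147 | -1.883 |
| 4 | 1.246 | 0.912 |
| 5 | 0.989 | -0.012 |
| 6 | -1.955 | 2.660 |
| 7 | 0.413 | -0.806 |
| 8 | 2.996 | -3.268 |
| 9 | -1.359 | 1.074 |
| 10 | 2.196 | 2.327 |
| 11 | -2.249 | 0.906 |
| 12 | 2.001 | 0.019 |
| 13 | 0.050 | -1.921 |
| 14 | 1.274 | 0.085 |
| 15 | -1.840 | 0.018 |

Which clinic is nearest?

7

Distances from (0.390, -0.789):
2: 2.899 km
3: 2.966 km
4: 1.904 km
5: 0.981 km
6: 4.171 km
7: 0.029 km
8: 3.597 km
9: 2.555 km
10: 3.602 km
11: 3.136 km
12: 1.802 km
13: 1.182 km
14: 1.243 km
15: 2.372 km
Minimum: 7 at 0.029 km.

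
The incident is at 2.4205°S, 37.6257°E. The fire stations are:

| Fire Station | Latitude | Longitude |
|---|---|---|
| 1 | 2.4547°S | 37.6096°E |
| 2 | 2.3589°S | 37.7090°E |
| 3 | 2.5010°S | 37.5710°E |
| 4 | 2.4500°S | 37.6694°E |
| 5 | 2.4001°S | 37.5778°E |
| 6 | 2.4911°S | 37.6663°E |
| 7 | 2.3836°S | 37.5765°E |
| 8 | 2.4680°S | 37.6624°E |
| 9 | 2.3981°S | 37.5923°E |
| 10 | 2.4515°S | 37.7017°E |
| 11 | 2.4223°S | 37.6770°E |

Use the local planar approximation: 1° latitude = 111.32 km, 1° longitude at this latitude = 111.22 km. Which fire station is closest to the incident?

Distances from 2.4205°S, 37.6257°E:
1: √((-0.0342·111.32)² + (-0.0161·111.22)²) = √(14.494345 + 3.206399) = 4.2072 km
2: √((0.0616·111.32)² + (0.0833·111.22)²) = √(47.022728 + 85.833295) = 11.5263 km
3: √((-0.0805·111.32)² + (-0.0547·111.22)²) = √(80.304181 + 37.011819) = 10.8313 km
4: √((-0.0295·111.32)² + (0.0437·111.22)²) = √(10.784262 + 23.622652) = 5.8657 km
5: √((0.0204·111.32)² + (-0.0479·111.22)²) = √(5.157114 + 28.381596) = 5.7913 km
6: √((-0.0706·111.32)² + (0.0406·111.22)²) = √(61.766899 + 20.390029) = 9.0640 km
7: √((0.0369·111.32)² + (-0.0492·111.22)²) = √(16.873265 + 29.943047) = 6.8422 km
8: √((-0.0475·111.32)² + (0.0367·111.22)²) = √(27.959771 + 16.660879) = 6.6799 km
9: √((0.0224·111.32)² + (-0.0334·111.22)²) = √(6.217881 + 13.799353) = 4.4741 km
10: √((-0.0310·111.32)² + (0.0760·111.22)²) = √(11.908849 + 71.448475) = 9.1300 km
11: √((-0.0018·111.32)² + (0.0513·111.22)²) = √(0.040151 + 32.553712) = 5.7091 km
Minimum: 1 at 4.2072 km.

1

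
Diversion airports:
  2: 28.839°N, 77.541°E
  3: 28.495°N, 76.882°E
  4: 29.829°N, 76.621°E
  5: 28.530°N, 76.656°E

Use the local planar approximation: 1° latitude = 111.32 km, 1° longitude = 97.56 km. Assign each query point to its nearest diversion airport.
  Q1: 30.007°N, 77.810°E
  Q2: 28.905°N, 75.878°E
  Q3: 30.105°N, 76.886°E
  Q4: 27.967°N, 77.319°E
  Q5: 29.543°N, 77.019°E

Q1→4; Q2→5; Q3→4; Q4→3; Q5→4

Q1 at 30.007°N, 77.810°E:
  2: √((-1.168·111.32)² + (-0.269·97.56)²) = √(16905.65807 + 688.72864) = 132.644 km
  3: √((-1.512·111.32)² + (-0.928·97.56)²) = √(28330.22199 + 8196.70935) = 191.120 km
  4: √((-0.178·111.32)² + (-1.189·97.56)²) = √(392.63264 + 13455.73088) = 117.679 km
  5: √((-1.477·111.32)² + (-1.154·97.56)²) = √(27033.81802 + 12675.21110) = 199.271 km
  → nearest: 4 (117.679 km)
Q2 at 28.905°N, 75.878°E:
  2: √((-0.066·111.32)² + (1.663·97.56)²) = √(53.98017 + 26322.55742) = 162.409 km
  3: √((-0.410·111.32)² + (1.004·97.56)²) = √(2083.11914 + 9594.24952) = 108.062 km
  4: √((0.924·111.32)² + (0.743·97.56)²) = √(10580.11377 + 5254.37677) = 125.835 km
  5: √((-0.375·111.32)² + (0.778·97.56)²) = √(1742.64502 + 5761.06503) = 86.624 km
  → nearest: 5 (86.624 km)
Q3 at 30.105°N, 76.886°E:
  2: √((-1.266·111.32)² + (0.655·97.56)²) = √(19861.58058 + 4083.44004) = 154.742 km
  3: √((-1.610·111.32)² + (-0.004·97.56)²) = √(32121.67232 + 0.15229) = 179.226 km
  4: √((-0.276·111.32)² + (-0.265·97.56)²) = √(943.98384 + 668.39829) = 40.154 km
  5: √((-1.575·111.32)² + (-0.230·97.56)²) = √(30740.25824 + 503.49975) = 176.759 km
  → nearest: 4 (40.154 km)
Q4 at 27.967°N, 77.319°E:
  2: √((0.872·111.32)² + (0.222·97.56)²) = √(9422.78681 + 469.08283) = 99.458 km
  3: √((0.528·111.32)² + (-0.437·97.56)²) = √(3454.73103 + 1817.63408) = 72.611 km
  4: √((1.862·111.32)² + (-0.698·97.56)²) = √(42964.10296 + 4637.18507) = 218.177 km
  5: √((0.563·111.32)² + (-0.663·97.56)²) = √(3927.92498 + 4183.79735) = 90.065 km
  → nearest: 3 (72.611 km)
Q5 at 29.543°N, 77.019°E:
  2: √((-0.704·111.32)² + (0.522·97.56)²) = √(6141.74405 + 2593.49007) = 93.462 km
  3: √((-1.048·111.32)² + (-0.137·97.56)²) = √(13610.33957 + 178.64247) = 117.426 km
  4: √((0.286·111.32)² + (-0.398·97.56)²) = √(1013.62768 + 1507.68192) = 50.213 km
  5: √((-1.013·111.32)² + (-0.363·97.56)²) = √(12716.43237 + 1254.17123) = 118.197 km
  → nearest: 4 (50.213 km)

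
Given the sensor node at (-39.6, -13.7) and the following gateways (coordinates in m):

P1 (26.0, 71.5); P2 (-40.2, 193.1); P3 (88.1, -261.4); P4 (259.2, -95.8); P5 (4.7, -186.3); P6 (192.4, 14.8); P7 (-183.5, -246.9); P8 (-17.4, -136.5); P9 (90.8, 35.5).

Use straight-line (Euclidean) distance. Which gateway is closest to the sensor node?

Distances from (-39.6, -13.7):
P1: √((65.6)² + (85.2)²) = √(4303.360 + 7259.040) = 107.5 m
P2: √((-0.6)² + (206.8)²) = √(0.360 + 42766.240) = 206.8 m
P3: √((127.7)² + (-247.7)²) = √(16307.290 + 61355.290) = 278.7 m
P4: √((298.8)² + (-82.1)²) = √(89281.440 + 6740.410) = 309.9 m
P5: √((44.3)² + (-172.6)²) = √(1962.490 + 29790.760) = 178.2 m
P6: √((232.0)² + (28.5)²) = √(53824.000 + 812.250) = 233.7 m
P7: √((-143.9)² + (-233.2)²) = √(20707.210 + 54382.240) = 274.0 m
P8: √((22.2)² + (-122.8)²) = √(492.840 + 15079.840) = 124.8 m
P9: √((130.4)² + (49.2)²) = √(17004.160 + 2420.640) = 139.4 m
Minimum: P1 at 107.5 m.

P1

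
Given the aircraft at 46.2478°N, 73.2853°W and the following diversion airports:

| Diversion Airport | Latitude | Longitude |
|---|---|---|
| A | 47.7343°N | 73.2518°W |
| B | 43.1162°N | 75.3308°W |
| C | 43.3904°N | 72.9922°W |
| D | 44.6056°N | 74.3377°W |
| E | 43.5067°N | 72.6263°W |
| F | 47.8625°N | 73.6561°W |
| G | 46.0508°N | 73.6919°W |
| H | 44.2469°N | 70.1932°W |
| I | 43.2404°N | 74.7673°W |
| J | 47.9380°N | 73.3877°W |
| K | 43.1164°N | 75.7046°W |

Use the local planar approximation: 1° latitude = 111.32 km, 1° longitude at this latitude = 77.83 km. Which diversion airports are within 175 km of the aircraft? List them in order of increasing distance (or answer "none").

Distances from 46.2478°N, 73.2853°W:
A: √((1.4865·111.32)² + (0.0335·77.83)²) = √(27382.697101 + 6.798039) = 165.4977 km
B: √((-3.1316·111.32)² + (-2.0455·77.83)²) = √(121528.731301 + 25345.042778) = 383.2411 km
C: √((-2.8574·111.32)² + (0.2931·77.83)²) = √(101178.555804 + 520.386112) = 318.9027 km
D: √((-1.6422·111.32)² + (-1.0524·77.83)²) = √(33419.387877 + 6708.968298) = 200.3206 km
E: √((-2.7411·111.32)² + (0.6590·77.83)²) = √(93109.963111 + 2630.661023) = 309.4198 km
F: √((1.6147·111.32)² + (-0.3708·77.83)²) = √(32309.488741 + 832.862890) = 182.0504 km
G: √((-0.1970·111.32)² + (-0.4066·77.83)²) = √(480.926654 + 1001.448936) = 38.5016 km
H: √((-2.0009·111.32)² + (3.0921·77.83)²) = √(49613.191350 + 57916.341792) = 327.9170 km
I: √((-3.0074·111.32)² + (-1.4820·77.83)²) = √(112080.171316 + 13304.252177) = 354.0966 km
J: √((1.6902·111.32)² + (-0.1024·77.83)²) = √(35401.575493 + 63.517585) = 188.3218 km
K: √((-3.1314·111.32)² + (-2.4193·77.83)²) = √(121513.208903 + 35454.675250) = 396.1917 km
Threshold 175 km: G (38.5016 km), A (165.4977 km) are within range.

G, A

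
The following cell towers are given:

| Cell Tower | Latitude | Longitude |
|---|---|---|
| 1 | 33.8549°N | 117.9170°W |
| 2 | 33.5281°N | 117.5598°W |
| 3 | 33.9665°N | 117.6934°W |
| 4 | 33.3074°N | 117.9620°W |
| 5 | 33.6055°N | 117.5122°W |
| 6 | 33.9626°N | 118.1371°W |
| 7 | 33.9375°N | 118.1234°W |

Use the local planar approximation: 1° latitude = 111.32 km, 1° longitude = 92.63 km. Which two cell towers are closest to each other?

6 and 7

Pairwise distances:
1–2: 49.1756 km
1–3: 24.1522 km
1–4: 61.0901 km
1–5: 46.6561 km
1–6: 23.6517 km
1–7: 21.2151 km
2–3: 50.3473 km
2–4: 44.6273 km
2–5: 9.6788 km
2–6: 72.1049 km
2–7: 69.3002 km
3–4: 77.4748 km
3–5: 43.5509 km
3–6: 41.1022 km
3–7: 39.9615 km
4–5: 53.2652 km
4–6: 74.7185 km
4–7: 71.7183 km
5–6: 70.2201 km
5–7: 67.6108 km
6–7: 3.0688 km
Closest pair: 6–7 at 3.0688 km.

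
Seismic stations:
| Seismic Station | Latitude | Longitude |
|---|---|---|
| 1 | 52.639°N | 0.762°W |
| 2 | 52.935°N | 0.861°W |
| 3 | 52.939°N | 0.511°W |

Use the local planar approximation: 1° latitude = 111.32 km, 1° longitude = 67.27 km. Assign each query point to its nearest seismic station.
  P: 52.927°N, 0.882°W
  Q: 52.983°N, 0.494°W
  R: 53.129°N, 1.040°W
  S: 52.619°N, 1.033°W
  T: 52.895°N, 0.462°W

P→2; Q→3; R→2; S→1; T→3

P at 52.927°N, 0.882°W:
  1: √((-0.288·111.32)² + (0.120·67.27)²) = √(1027.85386 + 65.16364) = 33.061 km
  2: √((0.008·111.32)² + (0.021·67.27)²) = √(0.79310 + 1.99564) = 1.670 km
  3: √((0.012·111.32)² + (0.371·67.27)²) = √(1.78447 + 622.86033) = 24.993 km
  → nearest: 2 (1.670 km)
Q at 52.983°N, 0.494°W:
  1: √((-0.344·111.32)² + (-0.268·67.27)²) = √(1466.43656 + 325.02176) = 42.326 km
  2: √((-0.048·111.32)² + (-0.367·67.27)²) = √(28.55150 + 609.50179) = 25.260 km
  3: √((-0.044·111.32)² + (-0.017·67.27)²) = √(23.99119 + 1.30780) = 5.030 km
  → nearest: 3 (5.030 km)
R at 53.129°N, 1.040°W:
  1: √((-0.490·111.32)² + (0.278·67.27)²) = √(2975.35339 + 349.72965) = 57.664 km
  2: √((-0.194·111.32)² + (0.179·67.27)²) = √(466.39067 + 144.99363) = 24.726 km
  3: √((-0.190·111.32)² + (0.529·67.27)²) = √(447.35634 + 1266.35130) = 41.397 km
  → nearest: 2 (24.726 km)
S at 52.619°N, 1.033°W:
  1: √((0.020·111.32)² + (0.271·67.27)²) = √(4.95686 + 332.33910) = 18.366 km
  2: √((0.316·111.32)² + (0.172·67.27)²) = √(1237.42977 + 133.87508) = 37.031 km
  3: √((0.320·111.32)² + (0.522·67.27)²) = √(1268.95538 + 1233.05901) = 50.020 km
  → nearest: 1 (18.366 km)
T at 52.895°N, 0.462°W:
  1: √((-0.256·111.32)² + (-0.300·67.27)²) = √(812.13144 + 407.27276) = 34.920 km
  2: √((0.040·111.32)² + (-0.399·67.27)²) = √(19.82743 + 720.42479) = 27.208 km
  3: √((0.044·111.32)² + (-0.049·67.27)²) = √(23.99119 + 10.86513) = 5.904 km
  → nearest: 3 (5.904 km)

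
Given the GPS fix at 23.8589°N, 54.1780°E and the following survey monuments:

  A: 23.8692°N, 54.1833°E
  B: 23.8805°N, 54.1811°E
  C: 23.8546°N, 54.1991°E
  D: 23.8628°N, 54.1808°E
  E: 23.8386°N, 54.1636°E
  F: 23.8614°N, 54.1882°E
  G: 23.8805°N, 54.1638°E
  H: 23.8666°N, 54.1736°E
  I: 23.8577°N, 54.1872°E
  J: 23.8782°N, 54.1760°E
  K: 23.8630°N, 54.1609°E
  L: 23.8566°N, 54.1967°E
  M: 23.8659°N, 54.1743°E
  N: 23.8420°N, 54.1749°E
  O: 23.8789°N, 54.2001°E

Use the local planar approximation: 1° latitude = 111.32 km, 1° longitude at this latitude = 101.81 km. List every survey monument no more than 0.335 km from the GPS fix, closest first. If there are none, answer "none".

Distances from 23.8589°N, 54.1780°E:
A: 1.2672 km
B: 2.4251 km
C: 2.2009 km
D: 0.5194 km
E: 2.6937 km
F: 1.0751 km
G: 2.8057 km
H: 0.9672 km
I: 0.9461 km
J: 2.1581 km
K: 1.7998 km
L: 1.9210 km
M: 0.8655 km
N: 1.9076 km
O: 3.1653 km
Threshold 0.335 km: none within range.

none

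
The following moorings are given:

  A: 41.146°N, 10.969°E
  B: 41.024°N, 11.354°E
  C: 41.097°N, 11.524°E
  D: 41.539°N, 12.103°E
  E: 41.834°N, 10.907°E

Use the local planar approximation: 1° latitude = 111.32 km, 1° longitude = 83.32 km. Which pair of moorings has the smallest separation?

B and C

Pairwise distances:
A–B: √((-0.122·111.32)² + (0.385·83.32)²) = √(184.44465 + 1029.01092) = 34.835 km
A–C: √((-0.049·111.32)² + (0.555·83.32)²) = √(29.75353 + 2138.37805) = 46.563 km
A–D: √((0.393·111.32)² + (1.134·83.32)²) = √(1913.95400 + 8927.39255) = 104.122 km
A–E: √((0.688·111.32)² + (-0.062·83.32)²) = √(5865.74625 + 26.68590) = 76.762 km
B–C: √((0.073·111.32)² + (0.170·83.32)²) = √(66.03773 + 200.63023) = 16.330 km
B–D: √((0.515·111.32)² + (0.749·83.32)²) = √(3286.70597 + 3894.59371) = 84.743 km
B–E: √((0.810·111.32)² + (-0.447·83.32)²) = √(8130.48463 + 1387.11852) = 97.558 km
C–D: √((0.442·111.32)² + (0.579·83.32)²) = √(2420.97851 + 2327.31758) = 68.908 km
C–E: √((0.737·111.32)² + (-0.617·83.32)²) = √(6731.02760 + 2642.82770) = 96.819 km
D–E: √((0.295·111.32)² + (-1.196·83.32)²) = √(1078.42619 + 9930.26600) = 104.922 km
Closest pair: B–C at 16.330 km.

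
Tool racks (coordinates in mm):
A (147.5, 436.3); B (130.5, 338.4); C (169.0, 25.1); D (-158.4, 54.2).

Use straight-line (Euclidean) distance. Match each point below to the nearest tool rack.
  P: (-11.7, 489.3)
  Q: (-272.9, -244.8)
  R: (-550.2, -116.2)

P at (-11.7, 489.3):
  A: 167.8 mm
  B: 207.3 mm
  C: 498.1 mm
  D: 459.2 mm
  → nearest: A (167.8 mm)
Q at (-272.9, -244.8):
  A: 800.4 mm
  B: 709.1 mm
  C: 517.8 mm
  D: 320.2 mm
  → nearest: D (320.2 mm)
R at (-550.2, -116.2):
  A: 890.0 mm
  B: 818.5 mm
  C: 732.9 mm
  D: 427.3 mm
  → nearest: D (427.3 mm)

P→A; Q→D; R→D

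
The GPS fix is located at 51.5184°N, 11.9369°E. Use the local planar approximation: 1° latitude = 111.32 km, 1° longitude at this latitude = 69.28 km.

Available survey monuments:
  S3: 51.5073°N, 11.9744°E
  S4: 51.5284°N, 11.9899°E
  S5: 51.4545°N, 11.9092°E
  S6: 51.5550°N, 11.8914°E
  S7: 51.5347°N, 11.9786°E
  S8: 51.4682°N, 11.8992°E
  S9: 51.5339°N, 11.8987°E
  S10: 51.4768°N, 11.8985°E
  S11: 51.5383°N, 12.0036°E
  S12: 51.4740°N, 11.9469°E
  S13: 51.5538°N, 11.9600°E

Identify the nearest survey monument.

S3

Distances from 51.5184°N, 11.9369°E:
S3: √((-0.0111·111.32)² + (0.0375·69.28)²) = √(1.526836 + 6.749604) = 2.8769 km
S4: √((0.0100·111.32)² + (0.0530·69.28)²) = √(1.239214 + 13.482409) = 3.8369 km
S5: √((-0.0639·111.32)² + (-0.0277·69.28)²) = √(50.599720 + 3.682776) = 7.3677 km
S6: √((0.0366·111.32)² + (-0.0455·69.28)²) = √(16.600018 + 9.936617) = 5.1514 km
S7: √((0.0163·111.32)² + (0.0417·69.28)²) = √(3.292468 + 8.346182) = 3.4115 km
S8: √((-0.0502·111.32)² + (-0.0377·69.28)²) = √(31.228695 + 6.821792) = 6.1685 km
S9: √((0.0155·111.32)² + (-0.0382·69.28)²) = √(2.977212 + 7.003941) = 3.1593 km
S10: √((-0.0416·111.32)² + (-0.0384·69.28)²) = √(21.445346 + 7.077473) = 5.3407 km
S11: √((0.0199·111.32)² + (0.0667·69.28)²) = √(4.907412 + 21.353419) = 5.1245 km
S12: √((-0.0444·111.32)² + (0.0100·69.28)²) = √(24.429374 + 0.479972) = 4.9909 km
S13: √((0.0354·111.32)² + (0.0231·69.28)²) = √(15.529337 + 2.561178) = 4.2533 km
Minimum: S3 at 2.8769 km.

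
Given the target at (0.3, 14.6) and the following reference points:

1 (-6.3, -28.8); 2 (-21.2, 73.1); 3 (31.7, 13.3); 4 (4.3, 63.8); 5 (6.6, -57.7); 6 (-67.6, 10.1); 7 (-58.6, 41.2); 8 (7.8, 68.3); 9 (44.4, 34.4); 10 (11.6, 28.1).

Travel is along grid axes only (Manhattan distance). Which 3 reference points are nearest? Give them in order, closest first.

Distances from (0.3, 14.6):
1: |-6.6| + |-43.4| = 6.6 + 43.4 = 50.0
2: |-21.5| + |58.5| = 21.5 + 58.5 = 80.0
3: |31.4| + |-1.3| = 31.4 + 1.3 = 32.7
4: |4.0| + |49.2| = 4.0 + 49.2 = 53.2
5: |6.3| + |-72.3| = 6.3 + 72.3 = 78.6
6: |-67.9| + |-4.5| = 67.9 + 4.5 = 72.4
7: |-58.9| + |26.6| = 58.9 + 26.6 = 85.5
8: |7.5| + |53.7| = 7.5 + 53.7 = 61.2
9: |44.1| + |19.8| = 44.1 + 19.8 = 63.9
10: |11.3| + |13.5| = 11.3 + 13.5 = 24.8
Sorted: 10 (24.8) < 3 (32.7) < 1 (50.0) < 4 (53.2) < 8 (61.2) < …

10, 3, 1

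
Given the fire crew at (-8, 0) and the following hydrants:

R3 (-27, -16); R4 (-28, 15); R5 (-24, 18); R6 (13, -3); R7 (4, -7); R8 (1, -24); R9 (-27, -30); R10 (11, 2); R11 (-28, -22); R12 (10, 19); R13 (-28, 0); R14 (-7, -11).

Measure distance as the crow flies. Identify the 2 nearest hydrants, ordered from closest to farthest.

Distances from (-8, 0):
R3: √((-19)² + (-16)²) = √(361.000 + 256.000) = 24.8
R4: √((-20)² + (15)²) = √(400.000 + 225.000) = 25.0
R5: √((-16)² + (18)²) = √(256.000 + 324.000) = 24.1
R6: √((21)² + (-3)²) = √(441.000 + 9.000) = 21.2
R7: √((12)² + (-7)²) = √(144.000 + 49.000) = 13.9
R8: √((9)² + (-24)²) = √(81.000 + 576.000) = 25.6
R9: √((-19)² + (-30)²) = √(361.000 + 900.000) = 35.5
R10: √((19)² + (2)²) = √(361.000 + 4.000) = 19.1
R11: √((-20)² + (-22)²) = √(400.000 + 484.000) = 29.7
R12: √((18)² + (19)²) = √(324.000 + 361.000) = 26.2
R13: √((-20)² + (0)²) = √(400.000 + 0.000) = 20.0
R14: √((1)² + (-11)²) = √(1.000 + 121.000) = 11.0
Sorted: R14 (11.0) < R7 (13.9) < R10 (19.1) < R13 (20.0) < …

R14, R7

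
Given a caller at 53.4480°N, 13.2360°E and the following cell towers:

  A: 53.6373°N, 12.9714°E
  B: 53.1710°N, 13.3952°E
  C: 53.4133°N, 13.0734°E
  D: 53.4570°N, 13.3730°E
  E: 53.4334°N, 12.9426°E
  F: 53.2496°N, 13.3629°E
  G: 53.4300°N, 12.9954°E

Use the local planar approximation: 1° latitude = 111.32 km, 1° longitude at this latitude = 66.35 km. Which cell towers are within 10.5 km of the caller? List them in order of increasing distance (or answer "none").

D

Distances from 53.4480°N, 13.2360°E:
A: √((0.1893·111.32)² + (-0.2646·66.35)²) = √(444.066103 + 308.220510) = 27.4278 km
B: √((-0.2770·111.32)² + (0.1592·66.35)²) = √(950.836694 + 111.575279) = 32.5947 km
C: √((-0.0347·111.32)² + (-0.1626·66.35)²) = √(14.921255 + 116.391948) = 11.4592 km
D: √((0.0090·111.32)² + (0.1370·66.35)²) = √(1.003764 + 82.627191) = 9.1450 km
E: √((-0.0146·111.32)² + (-0.2934·66.35)²) = √(2.641509 + 378.967593) = 19.5348 km
F: √((-0.1984·111.32)² + (0.1269·66.35)²) = √(487.786449 + 70.893285) = 23.6364 km
G: √((-0.0180·111.32)² + (-0.2406·66.35)²) = √(4.015054 + 254.843230) = 16.0891 km
Threshold 10.5 km: D (9.1450 km) is within range.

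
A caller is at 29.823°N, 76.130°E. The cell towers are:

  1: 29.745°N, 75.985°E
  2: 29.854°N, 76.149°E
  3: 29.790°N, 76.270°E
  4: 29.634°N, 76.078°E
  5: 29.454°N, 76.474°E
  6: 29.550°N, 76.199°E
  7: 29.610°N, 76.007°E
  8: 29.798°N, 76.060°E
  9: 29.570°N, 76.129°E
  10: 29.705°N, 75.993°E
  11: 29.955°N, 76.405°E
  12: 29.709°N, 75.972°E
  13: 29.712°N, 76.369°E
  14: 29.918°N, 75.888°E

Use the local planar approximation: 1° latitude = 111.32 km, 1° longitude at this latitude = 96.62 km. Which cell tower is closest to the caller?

2

Distances from 29.823°N, 76.130°E:
1: √((-0.078·111.32)² + (-0.145·96.62)²) = √(75.39379 + 196.27730) = 16.482 km
2: √((0.031·111.32)² + (0.019·96.62)²) = √(11.90885 + 3.37009) = 3.909 km
3: √((-0.033·111.32)² + (0.140·96.62)²) = √(13.49504 + 182.97432) = 14.017 km
4: √((-0.189·111.32)² + (-0.052·96.62)²) = √(442.65972 + 25.24299) = 21.631 km
5: √((-0.369·111.32)² + (0.344·96.62)²) = √(1687.32650 + 1104.71678) = 52.840 km
6: √((-0.273·111.32)² + (0.069·96.62)²) = √(923.57398 + 44.44596) = 31.113 km
7: √((-0.213·111.32)² + (-0.123·96.62)²) = √(562.21911 + 141.23564) = 26.523 km
8: √((-0.025·111.32)² + (-0.070·96.62)²) = √(7.74509 + 45.74358) = 7.314 km
9: √((-0.253·111.32)² + (-0.001·96.62)²) = √(793.20864 + 0.00934) = 28.164 km
10: √((-0.118·111.32)² + (-0.137·96.62)²) = √(172.54819 + 175.21658) = 18.648 km
11: √((0.132·111.32)² + (0.275·96.62)²) = √(215.92069 + 705.99147) = 30.363 km
12: √((-0.114·111.32)² + (-0.158·96.62)²) = √(161.04828 + 233.04953) = 19.852 km
13: √((-0.111·111.32)² + (0.239·96.62)²) = √(152.68359 + 533.24878) = 26.190 km
14: √((0.095·111.32)² + (-0.242·96.62)²) = √(111.83909 + 546.71979) = 25.662 km
Minimum: 2 at 3.909 km.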